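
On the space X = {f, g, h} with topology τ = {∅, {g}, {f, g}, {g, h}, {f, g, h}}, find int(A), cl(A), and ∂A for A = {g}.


int(A) = {g}, cl(A) = {f, g, h}, ∂A = {f, h}.

Closed sets in (X, τ) are complements of opens:
  closed(X, τ) = {∅, {f}, {h}, {f, h}, {f, g, h}}.
int(A) = ⋃ {U ∈ τ : U ⊆ A}. Opens contained in A: ∅, {g}.
Taking the union of these: int(A) = {g}.
cl(A) = ⋂ {C closed : A ⊆ C}. Closed sets containing A: {f, g, h}.
Intersecting these: cl(A) = {f, g, h}.
∂A = cl(A) ∖ int(A) = {f, g, h} ∖ {g} = {f, h}.


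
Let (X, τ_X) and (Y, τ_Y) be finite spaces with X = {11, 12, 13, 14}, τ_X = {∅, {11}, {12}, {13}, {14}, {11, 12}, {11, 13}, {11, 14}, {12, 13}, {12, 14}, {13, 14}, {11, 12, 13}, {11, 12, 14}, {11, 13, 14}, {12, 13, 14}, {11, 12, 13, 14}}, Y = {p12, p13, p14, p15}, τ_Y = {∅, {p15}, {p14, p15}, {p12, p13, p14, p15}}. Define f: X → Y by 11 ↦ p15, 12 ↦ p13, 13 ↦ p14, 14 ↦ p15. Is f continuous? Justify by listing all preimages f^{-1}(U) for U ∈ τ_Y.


f IS continuous.

Compute f^{-1}(U) for each U ∈ τ_Y:
  U = ∅: f^{-1}(U) = ∅ ∈ τ_X ✓.
  U = {p15}: f^{-1}(U) = {11, 14} ∈ τ_X ✓.
  U = {p14, p15}: f^{-1}(U) = {11, 13, 14} ∈ τ_X ✓.
  U = {p12, p13, p14, p15}: f^{-1}(U) = {11, 12, 13, 14} ∈ τ_X ✓.
Every preimage lies in τ_X, so f IS continuous.


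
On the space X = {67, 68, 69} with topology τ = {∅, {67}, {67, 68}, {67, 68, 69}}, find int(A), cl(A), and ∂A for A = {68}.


int(A) = ∅, cl(A) = {68, 69}, ∂A = {68, 69}.

Closed sets in (X, τ) are complements of opens:
  closed(X, τ) = {∅, {69}, {68, 69}, {67, 68, 69}}.
int(A) = ⋃ {U ∈ τ : U ⊆ A}. Opens contained in A: ∅.
Taking the union of these: int(A) = ∅.
cl(A) = ⋂ {C closed : A ⊆ C}. Closed sets containing A: {68, 69}, {67, 68, 69}.
Intersecting these: cl(A) = {68, 69}.
∂A = cl(A) ∖ int(A) = {68, 69} ∖ ∅ = {68, 69}.


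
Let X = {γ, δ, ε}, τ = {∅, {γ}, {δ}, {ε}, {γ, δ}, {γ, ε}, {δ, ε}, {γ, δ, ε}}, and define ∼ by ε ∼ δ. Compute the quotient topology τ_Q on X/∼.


X/∼ = {[γ], [δ=ε]}; |τ_Q| = 4.

Equivalence classes: [γ], [δ=ε].
Quotient map π: X → X/∼ sends γ ↦ [γ], δ ↦ [δ=ε], ε ↦ [δ=ε].
For each subset V ⊆ X/∼, compute π^{-1}(V) ⊆ X and check whether π^{-1}(V) ∈ τ. V is open in τ_Q iff π^{-1}(V) ∈ τ.
  V = {}: π^{-1}(V) = ∅ ∈ τ ✓.
  V = {[γ]}: π^{-1}(V) = {γ} ∈ τ ✓.
  V = {[δ=ε]}: π^{-1}(V) = {δ, ε} ∈ τ ✓.
  V = {[γ], [δ=ε]}: π^{-1}(V) = {γ, δ, ε} ∈ τ ✓.
Open sets in the quotient: τ_Q = {{}, {[γ]}, {[δ=ε]}, {[γ], [δ=ε]}} (4 elements).


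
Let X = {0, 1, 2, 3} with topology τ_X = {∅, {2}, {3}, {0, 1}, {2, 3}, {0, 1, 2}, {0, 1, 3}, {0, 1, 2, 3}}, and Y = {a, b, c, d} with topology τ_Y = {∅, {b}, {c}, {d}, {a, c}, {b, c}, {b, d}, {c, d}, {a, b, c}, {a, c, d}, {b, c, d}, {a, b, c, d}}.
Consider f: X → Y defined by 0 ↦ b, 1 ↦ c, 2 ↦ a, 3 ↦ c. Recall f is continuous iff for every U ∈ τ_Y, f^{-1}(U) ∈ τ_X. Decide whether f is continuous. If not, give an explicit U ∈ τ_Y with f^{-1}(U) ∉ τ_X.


f is NOT continuous.

Compute f^{-1}(U) for each U ∈ τ_Y:
  U = ∅: f^{-1}(U) = ∅ ∈ τ_X ✓.
  U = {b}: f^{-1}(U) = {0} ∉ τ_X ✗.
  U = {c}: f^{-1}(U) = {1, 3} ∉ τ_X ✗.
  U = {d}: f^{-1}(U) = ∅ ∈ τ_X ✓.
  U = {a, c}: f^{-1}(U) = {1, 2, 3} ∉ τ_X ✗.
  U = {b, c}: f^{-1}(U) = {0, 1, 3} ∈ τ_X ✓.
  U = {b, d}: f^{-1}(U) = {0} ∉ τ_X ✗.
  U = {c, d}: f^{-1}(U) = {1, 3} ∉ τ_X ✗.
  U = {a, b, c}: f^{-1}(U) = {0, 1, 2, 3} ∈ τ_X ✓.
  U = {a, c, d}: f^{-1}(U) = {1, 2, 3} ∉ τ_X ✗.
  U = {b, c, d}: f^{-1}(U) = {0, 1, 3} ∈ τ_X ✓.
  U = {a, b, c, d}: f^{-1}(U) = {0, 1, 2, 3} ∈ τ_X ✓.
Found U = {b} with f^{-1}(U) = {0} not in τ_X. Therefore f is NOT continuous.


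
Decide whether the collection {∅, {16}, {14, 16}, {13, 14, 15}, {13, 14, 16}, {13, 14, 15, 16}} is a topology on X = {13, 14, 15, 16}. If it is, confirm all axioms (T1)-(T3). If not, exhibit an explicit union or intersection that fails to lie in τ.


τ is NOT a topology on X.

Axiom (T1): ∅ ∈ τ? Yes; X ∈ τ? Yes.
Axiom (T2/T3): check pairwise unions and intersections of members of τ.
Counterexample for (T3): {14, 16} ∩ {13, 14, 15} = {14} ∉ τ. Therefore τ is NOT a topology.


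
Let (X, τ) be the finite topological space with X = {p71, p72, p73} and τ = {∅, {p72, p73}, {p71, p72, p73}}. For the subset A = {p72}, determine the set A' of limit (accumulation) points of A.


A' = {p71, p73}

For each x ∈ X, list the open sets U ∈ τ with x ∈ U, then check whether U ∩ (A ∖ {x}) ≠ ∅ for every such U.
  x = p71: opens ∋ x are {p71, p72, p73}; each meets A ∖ {p71}, so x IS a limit point.
  x = p72: open {p72, p73} ∋ x has {p72, p73} ∩ (A ∖ {p72}) = ∅, so x is NOT a limit point.
  x = p73: opens ∋ x are {p72, p73}, {p71, p72, p73}; each meets A ∖ {p73}, so x IS a limit point.
Collecting: A' = {p71, p73}.


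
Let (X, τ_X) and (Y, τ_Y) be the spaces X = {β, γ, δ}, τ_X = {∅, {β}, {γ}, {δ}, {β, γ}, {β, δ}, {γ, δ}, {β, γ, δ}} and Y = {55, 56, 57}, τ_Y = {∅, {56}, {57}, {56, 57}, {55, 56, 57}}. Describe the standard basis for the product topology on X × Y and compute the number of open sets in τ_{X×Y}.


Basis B = {∅ × ∅, {β} × {56}, {β} × {57}, {γ} × {56}, {γ} × {57}, {δ} × {56}, {δ} × {57}, {β} × {56, 57}, {β, γ} × {56}, {β, δ} × {56}, {β, γ} × {57}, {β, δ} × {57}, {γ} × {56, 57}, {γ, δ} × {56}, {γ, δ} × {57}, {δ} × {56, 57}, {β} × {55, 56, 57}, {β, γ, δ} × {56}, {β, γ, δ} × {57}, {γ} × {55, 56, 57}, {δ} × {55, 56, 57}, {β, γ} × {56, 57}, {β, δ} × {56, 57}, {γ, δ} × {56, 57}, {β, γ} × {55, 56, 57}, {β, δ} × {55, 56, 57}, {β, γ, δ} × {56, 57}, {γ, δ} × {55, 56, 57}, {β, γ, δ} × {55, 56, 57}}; |τ_{X×Y}| = 125.

Enumerate products U × V with U ∈ τ_X, V ∈ τ_Y (deduplicated):
  ∅ × ∅ = {} (∅)
  {β} × {56} = {(β,56)}
  {β} × {57} = {(β,57)}
  {γ} × {56} = {(γ,56)}
  {γ} × {57} = {(γ,57)}
  {δ} × {56} = {(δ,56)}
  {δ} × {57} = {(δ,57)}
  {β} × {56, 57} = {(β,56), (β,57)}
  {β, γ} × {56} = {(β,56), (γ,56)}
  {β, δ} × {56} = {(β,56), (δ,56)}
  {β, γ} × {57} = {(β,57), (γ,57)}
  {β, δ} × {57} = {(β,57), (δ,57)}
  {γ} × {56, 57} = {(γ,56), (γ,57)}
  {γ, δ} × {56} = {(γ,56), (δ,56)}
  {γ, δ} × {57} = {(γ,57), (δ,57)}
  {δ} × {56, 57} = {(δ,56), (δ,57)}
  {β} × {55, 56, 57} = {(β,55), (β,56), (β,57)}
  {β, γ, δ} × {56} = {(β,56), (γ,56), (δ,56)}
  {β, γ, δ} × {57} = {(β,57), (γ,57), (δ,57)}
  {γ} × {55, 56, 57} = {(γ,55), (γ,56), (γ,57)}
  {δ} × {55, 56, 57} = {(δ,55), (δ,56), (δ,57)}
  {β, γ} × {56, 57} = {(β,56), (β,57), (γ,56), (γ,57)}
  {β, δ} × {56, 57} = {(β,56), (β,57), (δ,56), (δ,57)}
  {γ, δ} × {56, 57} = {(γ,56), (γ,57), (δ,56), (δ,57)}
  {β, γ} × {55, 56, 57} = {(β,55), (β,56), (β,57), (γ,55), (γ,56), (γ,57)}
  {β, δ} × {55, 56, 57} = {(β,55), (β,56), (β,57), (δ,55), (δ,56), (δ,57)}
  {β, γ, δ} × {56, 57} = {(β,56), (β,57), (γ,56), (γ,57), (δ,56), (δ,57)}
  {γ, δ} × {55, 56, 57} = {(γ,55), (γ,56), (γ,57), (δ,55), (δ,56), (δ,57)}
  {β, γ, δ} × {55, 56, 57} = {(β,55), (β,56), (β,57), (γ,55), (γ,56), (γ,57), (δ,55), (δ,56), (δ,57)}
These 29 distinct sets form the basis B.
Close under arbitrary unions to get τ_{X×Y}; counting gives |τ_{X×Y}| = 125.


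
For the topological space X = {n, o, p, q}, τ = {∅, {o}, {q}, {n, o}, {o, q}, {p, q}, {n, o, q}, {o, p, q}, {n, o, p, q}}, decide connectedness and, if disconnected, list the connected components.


(X, τ) is disconnected; components = [{n, o}, {p, q}].

Find clopen sets (U ∈ τ with X ∖ U ∈ τ):
  U = ∅, X ∖ U = {n, o, p, q} — both open, so U is clopen.
  U = {n, o}, X ∖ U = {p, q} — both open, so U is clopen.
  U = {p, q}, X ∖ U = {n, o} — both open, so U is clopen.
  U = {n, o, p, q}, X ∖ U = ∅ — both open, so U is clopen.
Nontrivial clopen(s) exist: e.g. {p, q}. So (X, τ) is disconnected.
Compute connected components by grouping points that agree on all clopens:
  component: {n, o}
  component: {p, q}


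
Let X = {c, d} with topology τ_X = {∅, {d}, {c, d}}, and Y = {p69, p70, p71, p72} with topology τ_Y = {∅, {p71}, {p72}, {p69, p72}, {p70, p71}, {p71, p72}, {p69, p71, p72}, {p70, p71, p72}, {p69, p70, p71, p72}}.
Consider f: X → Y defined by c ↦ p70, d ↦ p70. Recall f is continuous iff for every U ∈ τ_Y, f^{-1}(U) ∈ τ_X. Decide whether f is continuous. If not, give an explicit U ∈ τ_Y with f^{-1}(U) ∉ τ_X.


f IS continuous.

Compute f^{-1}(U) for each U ∈ τ_Y:
  U = ∅: f^{-1}(U) = ∅ ∈ τ_X ✓.
  U = {p71}: f^{-1}(U) = ∅ ∈ τ_X ✓.
  U = {p72}: f^{-1}(U) = ∅ ∈ τ_X ✓.
  U = {p69, p72}: f^{-1}(U) = ∅ ∈ τ_X ✓.
  U = {p70, p71}: f^{-1}(U) = {c, d} ∈ τ_X ✓.
  U = {p71, p72}: f^{-1}(U) = ∅ ∈ τ_X ✓.
  U = {p69, p71, p72}: f^{-1}(U) = ∅ ∈ τ_X ✓.
  U = {p70, p71, p72}: f^{-1}(U) = {c, d} ∈ τ_X ✓.
  U = {p69, p70, p71, p72}: f^{-1}(U) = {c, d} ∈ τ_X ✓.
Every preimage lies in τ_X, so f IS continuous.


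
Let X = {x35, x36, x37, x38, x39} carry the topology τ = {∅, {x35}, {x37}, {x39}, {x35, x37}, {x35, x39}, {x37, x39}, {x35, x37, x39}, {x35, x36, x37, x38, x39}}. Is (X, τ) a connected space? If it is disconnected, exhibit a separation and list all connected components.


(X, τ) is connected.

Find clopen sets (U ∈ τ with X ∖ U ∈ τ):
  U = ∅, X ∖ U = {x35, x36, x37, x38, x39} — both open, so U is clopen.
  U = {x35, x36, x37, x38, x39}, X ∖ U = ∅ — both open, so U is clopen.
Only trivial clopens (∅ and X) exist, so (X, τ) is connected.
Compute connected components by grouping points that agree on all clopens:
  component: {x35, x36, x37, x38, x39}


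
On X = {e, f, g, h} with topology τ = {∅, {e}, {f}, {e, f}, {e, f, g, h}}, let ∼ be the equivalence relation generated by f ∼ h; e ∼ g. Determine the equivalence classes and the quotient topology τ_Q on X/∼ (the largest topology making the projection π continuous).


X/∼ = {[e=g], [f=h]}; |τ_Q| = 2.

Equivalence classes: [e=g], [f=h].
Quotient map π: X → X/∼ sends e ↦ [e=g], f ↦ [f=h], g ↦ [e=g], h ↦ [f=h].
For each subset V ⊆ X/∼, compute π^{-1}(V) ⊆ X and check whether π^{-1}(V) ∈ τ. V is open in τ_Q iff π^{-1}(V) ∈ τ.
  V = {}: π^{-1}(V) = ∅ ∈ τ ✓.
  V = {[e=g]}: π^{-1}(V) = {e, g} ∉ τ ✗.
  V = {[f=h]}: π^{-1}(V) = {f, h} ∉ τ ✗.
  V = {[e=g], [f=h]}: π^{-1}(V) = {e, f, g, h} ∈ τ ✓.
Open sets in the quotient: τ_Q = {{}, {[e=g], [f=h]}} (2 elements).


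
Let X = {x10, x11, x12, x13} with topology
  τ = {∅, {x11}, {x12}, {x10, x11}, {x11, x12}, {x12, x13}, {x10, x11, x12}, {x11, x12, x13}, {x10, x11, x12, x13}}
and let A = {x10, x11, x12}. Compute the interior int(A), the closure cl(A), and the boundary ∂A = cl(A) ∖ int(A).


int(A) = {x10, x11, x12}, cl(A) = {x10, x11, x12, x13}, ∂A = {x13}.

Closed sets in (X, τ) are complements of opens:
  closed(X, τ) = {∅, {x10}, {x13}, {x10, x11}, {x10, x13}, {x12, x13}, {x10, x11, x13}, {x10, x12, x13}, {x10, x11, x12, x13}}.
int(A) = ⋃ {U ∈ τ : U ⊆ A}. Opens contained in A: ∅, {x11}, {x12}, {x10, x11}, {x11, x12}, {x10, x11, x12}.
Taking the union of these: int(A) = {x10, x11, x12}.
cl(A) = ⋂ {C closed : A ⊆ C}. Closed sets containing A: {x10, x11, x12, x13}.
Intersecting these: cl(A) = {x10, x11, x12, x13}.
∂A = cl(A) ∖ int(A) = {x10, x11, x12, x13} ∖ {x10, x11, x12} = {x13}.


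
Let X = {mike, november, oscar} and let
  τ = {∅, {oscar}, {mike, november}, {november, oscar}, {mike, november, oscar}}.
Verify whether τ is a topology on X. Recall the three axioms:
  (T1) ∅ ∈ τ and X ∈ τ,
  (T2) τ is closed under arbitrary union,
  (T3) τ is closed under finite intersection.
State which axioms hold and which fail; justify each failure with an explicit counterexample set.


τ is NOT a topology on X.

Axiom (T1): ∅ ∈ τ? Yes; X ∈ τ? Yes.
Axiom (T2/T3): check pairwise unions and intersections of members of τ.
Counterexample for (T3): {mike, november} ∩ {november, oscar} = {november} ∉ τ. Therefore τ is NOT a topology.


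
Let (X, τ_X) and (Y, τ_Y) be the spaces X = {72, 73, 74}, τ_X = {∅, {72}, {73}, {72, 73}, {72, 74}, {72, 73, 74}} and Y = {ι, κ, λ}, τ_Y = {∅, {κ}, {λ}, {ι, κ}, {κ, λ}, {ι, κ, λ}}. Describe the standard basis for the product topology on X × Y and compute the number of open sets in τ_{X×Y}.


Basis B = {∅ × ∅, {72} × {κ}, {72} × {λ}, {73} × {κ}, {73} × {λ}, {72} × {ι, κ}, {72} × {κ, λ}, {72, 73} × {κ}, {72, 74} × {κ}, {72, 73} × {λ}, {72, 74} × {λ}, {73} × {ι, κ}, {73} × {κ, λ}, {72} × {ι, κ, λ}, {72, 73, 74} × {κ}, {72, 73, 74} × {λ}, {73} × {ι, κ, λ}, {72, 73} × {ι, κ}, {72, 74} × {ι, κ}, {72, 73} × {κ, λ}, {72, 74} × {κ, λ}, {72, 73} × {ι, κ, λ}, {72, 74} × {ι, κ, λ}, {72, 73, 74} × {ι, κ}, {72, 73, 74} × {κ, λ}, {72, 73, 74} × {ι, κ, λ}}; |τ_{X×Y}| = 108.

Enumerate products U × V with U ∈ τ_X, V ∈ τ_Y (deduplicated):
  ∅ × ∅ = {} (∅)
  {72} × {κ} = {(72,κ)}
  {72} × {λ} = {(72,λ)}
  {73} × {κ} = {(73,κ)}
  {73} × {λ} = {(73,λ)}
  {72} × {ι, κ} = {(72,ι), (72,κ)}
  {72} × {κ, λ} = {(72,κ), (72,λ)}
  {72, 73} × {κ} = {(72,κ), (73,κ)}
  {72, 74} × {κ} = {(72,κ), (74,κ)}
  {72, 73} × {λ} = {(72,λ), (73,λ)}
  {72, 74} × {λ} = {(72,λ), (74,λ)}
  {73} × {ι, κ} = {(73,ι), (73,κ)}
  {73} × {κ, λ} = {(73,κ), (73,λ)}
  {72} × {ι, κ, λ} = {(72,ι), (72,κ), (72,λ)}
  {72, 73, 74} × {κ} = {(72,κ), (73,κ), (74,κ)}
  {72, 73, 74} × {λ} = {(72,λ), (73,λ), (74,λ)}
  {73} × {ι, κ, λ} = {(73,ι), (73,κ), (73,λ)}
  {72, 73} × {ι, κ} = {(72,ι), (72,κ), (73,ι), (73,κ)}
  {72, 74} × {ι, κ} = {(72,ι), (72,κ), (74,ι), (74,κ)}
  {72, 73} × {κ, λ} = {(72,κ), (72,λ), (73,κ), (73,λ)}
  {72, 74} × {κ, λ} = {(72,κ), (72,λ), (74,κ), (74,λ)}
  {72, 73} × {ι, κ, λ} = {(72,ι), (72,κ), (72,λ), (73,ι), (73,κ), (73,λ)}
  {72, 74} × {ι, κ, λ} = {(72,ι), (72,κ), (72,λ), (74,ι), (74,κ), (74,λ)}
  {72, 73, 74} × {ι, κ} = {(72,ι), (72,κ), (73,ι), (73,κ), (74,ι), (74,κ)}
  {72, 73, 74} × {κ, λ} = {(72,κ), (72,λ), (73,κ), (73,λ), (74,κ), (74,λ)}
  {72, 73, 74} × {ι, κ, λ} = {(72,ι), (72,κ), (72,λ), (73,ι), (73,κ), (73,λ), (74,ι), (74,κ), (74,λ)}
These 26 distinct sets form the basis B.
Close under arbitrary unions to get τ_{X×Y}; counting gives |τ_{X×Y}| = 108.


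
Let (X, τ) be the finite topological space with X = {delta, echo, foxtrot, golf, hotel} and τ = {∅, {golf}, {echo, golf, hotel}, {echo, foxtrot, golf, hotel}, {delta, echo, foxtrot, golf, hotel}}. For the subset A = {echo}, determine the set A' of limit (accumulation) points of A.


A' = {delta, foxtrot, hotel}

For each x ∈ X, list the open sets U ∈ τ with x ∈ U, then check whether U ∩ (A ∖ {x}) ≠ ∅ for every such U.
  x = delta: opens ∋ x are {delta, echo, foxtrot, golf, hotel}; each meets A ∖ {delta}, so x IS a limit point.
  x = echo: open {echo, golf, hotel} ∋ x has {echo, golf, hotel} ∩ (A ∖ {echo}) = ∅, so x is NOT a limit point.
  x = foxtrot: opens ∋ x are {echo, foxtrot, golf, hotel}, {delta, echo, foxtrot, golf, hotel}; each meets A ∖ {foxtrot}, so x IS a limit point.
  x = golf: open {golf} ∋ x has {golf} ∩ (A ∖ {golf}) = ∅, so x is NOT a limit point.
  x = hotel: opens ∋ x are {echo, golf, hotel}, {echo, foxtrot, golf, hotel}, {delta, echo, foxtrot, golf, hotel}; each meets A ∖ {hotel}, so x IS a limit point.
Collecting: A' = {delta, foxtrot, hotel}.


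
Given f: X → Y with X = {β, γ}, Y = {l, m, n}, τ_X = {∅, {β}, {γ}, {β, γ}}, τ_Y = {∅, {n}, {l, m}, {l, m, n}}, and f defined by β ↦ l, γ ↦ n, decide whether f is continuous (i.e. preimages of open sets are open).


f IS continuous.

Compute f^{-1}(U) for each U ∈ τ_Y:
  U = ∅: f^{-1}(U) = ∅ ∈ τ_X ✓.
  U = {n}: f^{-1}(U) = {γ} ∈ τ_X ✓.
  U = {l, m}: f^{-1}(U) = {β} ∈ τ_X ✓.
  U = {l, m, n}: f^{-1}(U) = {β, γ} ∈ τ_X ✓.
Every preimage lies in τ_X, so f IS continuous.


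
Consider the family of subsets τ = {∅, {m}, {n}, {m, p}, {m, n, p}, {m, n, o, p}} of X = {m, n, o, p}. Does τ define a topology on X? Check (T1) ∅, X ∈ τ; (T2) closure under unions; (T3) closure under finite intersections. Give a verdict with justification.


τ is NOT a topology on X.

Axiom (T1): ∅ ∈ τ? Yes; X ∈ τ? Yes.
Axiom (T2/T3): check pairwise unions and intersections of members of τ.
Counterexample for (T2): {m} ∪ {n} = {m, n} ∉ τ. Therefore τ is NOT a topology.


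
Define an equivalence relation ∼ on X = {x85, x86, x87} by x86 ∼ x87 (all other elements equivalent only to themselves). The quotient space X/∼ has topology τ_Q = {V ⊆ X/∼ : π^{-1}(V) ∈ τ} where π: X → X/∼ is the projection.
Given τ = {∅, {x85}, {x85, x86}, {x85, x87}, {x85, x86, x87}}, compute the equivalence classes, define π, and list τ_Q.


X/∼ = {[x85], [x86=x87]}; |τ_Q| = 3.

Equivalence classes: [x85], [x86=x87].
Quotient map π: X → X/∼ sends x85 ↦ [x85], x86 ↦ [x86=x87], x87 ↦ [x86=x87].
For each subset V ⊆ X/∼, compute π^{-1}(V) ⊆ X and check whether π^{-1}(V) ∈ τ. V is open in τ_Q iff π^{-1}(V) ∈ τ.
  V = {}: π^{-1}(V) = ∅ ∈ τ ✓.
  V = {[x85]}: π^{-1}(V) = {x85} ∈ τ ✓.
  V = {[x86=x87]}: π^{-1}(V) = {x86, x87} ∉ τ ✗.
  V = {[x85], [x86=x87]}: π^{-1}(V) = {x85, x86, x87} ∈ τ ✓.
Open sets in the quotient: τ_Q = {{}, {[x85]}, {[x85], [x86=x87]}} (3 elements).


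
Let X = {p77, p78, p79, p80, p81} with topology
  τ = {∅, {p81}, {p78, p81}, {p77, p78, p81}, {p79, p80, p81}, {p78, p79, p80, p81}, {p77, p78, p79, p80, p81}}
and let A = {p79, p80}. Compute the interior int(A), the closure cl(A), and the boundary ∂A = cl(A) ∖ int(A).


int(A) = ∅, cl(A) = {p79, p80}, ∂A = {p79, p80}.

Closed sets in (X, τ) are complements of opens:
  closed(X, τ) = {∅, {p77}, {p77, p78}, {p79, p80}, {p77, p79, p80}, {p77, p78, p79, p80}, {p77, p78, p79, p80, p81}}.
int(A) = ⋃ {U ∈ τ : U ⊆ A}. Opens contained in A: ∅.
Taking the union of these: int(A) = ∅.
cl(A) = ⋂ {C closed : A ⊆ C}. Closed sets containing A: {p79, p80}, {p77, p79, p80}, {p77, p78, p79, p80}, {p77, p78, p79, p80, p81}.
Intersecting these: cl(A) = {p79, p80}.
∂A = cl(A) ∖ int(A) = {p79, p80} ∖ ∅ = {p79, p80}.


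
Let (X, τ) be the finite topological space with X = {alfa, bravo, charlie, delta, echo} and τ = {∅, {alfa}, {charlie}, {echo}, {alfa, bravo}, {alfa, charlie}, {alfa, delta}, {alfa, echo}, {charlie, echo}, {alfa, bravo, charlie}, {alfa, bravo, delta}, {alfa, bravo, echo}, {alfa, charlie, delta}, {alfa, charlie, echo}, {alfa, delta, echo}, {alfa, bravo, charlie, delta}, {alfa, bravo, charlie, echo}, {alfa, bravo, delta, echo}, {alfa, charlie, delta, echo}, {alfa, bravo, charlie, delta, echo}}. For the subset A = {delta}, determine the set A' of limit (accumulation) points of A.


A' = ∅

For each x ∈ X, list the open sets U ∈ τ with x ∈ U, then check whether U ∩ (A ∖ {x}) ≠ ∅ for every such U.
  x = alfa: open {alfa} ∋ x has {alfa} ∩ (A ∖ {alfa}) = ∅, so x is NOT a limit point.
  x = bravo: open {alfa, bravo} ∋ x has {alfa, bravo} ∩ (A ∖ {bravo}) = ∅, so x is NOT a limit point.
  x = charlie: open {charlie} ∋ x has {charlie} ∩ (A ∖ {charlie}) = ∅, so x is NOT a limit point.
  x = delta: open {alfa, delta} ∋ x has {alfa, delta} ∩ (A ∖ {delta}) = ∅, so x is NOT a limit point.
  x = echo: open {echo} ∋ x has {echo} ∩ (A ∖ {echo}) = ∅, so x is NOT a limit point.
Collecting: A' = ∅.


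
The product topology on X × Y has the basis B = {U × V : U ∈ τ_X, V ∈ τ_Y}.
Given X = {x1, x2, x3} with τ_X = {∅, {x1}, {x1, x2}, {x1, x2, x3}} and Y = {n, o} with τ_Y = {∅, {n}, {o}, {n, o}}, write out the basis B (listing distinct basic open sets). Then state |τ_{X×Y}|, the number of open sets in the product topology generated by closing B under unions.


Basis B = {∅ × ∅, {x1} × {n}, {x1} × {o}, {x1} × {n, o}, {x1, x2} × {n}, {x1, x2} × {o}, {x1, x2, x3} × {n}, {x1, x2, x3} × {o}, {x1, x2} × {n, o}, {x1, x2, x3} × {n, o}}; |τ_{X×Y}| = 16.

Enumerate products U × V with U ∈ τ_X, V ∈ τ_Y (deduplicated):
  ∅ × ∅ = {} (∅)
  {x1} × {n} = {(x1,n)}
  {x1} × {o} = {(x1,o)}
  {x1} × {n, o} = {(x1,n), (x1,o)}
  {x1, x2} × {n} = {(x1,n), (x2,n)}
  {x1, x2} × {o} = {(x1,o), (x2,o)}
  {x1, x2, x3} × {n} = {(x1,n), (x2,n), (x3,n)}
  {x1, x2, x3} × {o} = {(x1,o), (x2,o), (x3,o)}
  {x1, x2} × {n, o} = {(x1,n), (x1,o), (x2,n), (x2,o)}
  {x1, x2, x3} × {n, o} = {(x1,n), (x1,o), (x2,n), (x2,o), (x3,n), (x3,o)}
These 10 distinct sets form the basis B.
Close under arbitrary unions to get τ_{X×Y}; counting gives |τ_{X×Y}| = 16.


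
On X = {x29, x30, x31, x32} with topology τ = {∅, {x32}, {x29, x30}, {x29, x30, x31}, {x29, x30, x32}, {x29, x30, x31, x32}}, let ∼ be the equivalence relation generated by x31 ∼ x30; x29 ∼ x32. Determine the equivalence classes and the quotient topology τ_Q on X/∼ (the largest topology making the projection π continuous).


X/∼ = {[x29=x32], [x30=x31]}; |τ_Q| = 2.

Equivalence classes: [x29=x32], [x30=x31].
Quotient map π: X → X/∼ sends x29 ↦ [x29=x32], x30 ↦ [x30=x31], x31 ↦ [x30=x31], x32 ↦ [x29=x32].
For each subset V ⊆ X/∼, compute π^{-1}(V) ⊆ X and check whether π^{-1}(V) ∈ τ. V is open in τ_Q iff π^{-1}(V) ∈ τ.
  V = {}: π^{-1}(V) = ∅ ∈ τ ✓.
  V = {[x29=x32]}: π^{-1}(V) = {x29, x32} ∉ τ ✗.
  V = {[x30=x31]}: π^{-1}(V) = {x30, x31} ∉ τ ✗.
  V = {[x29=x32], [x30=x31]}: π^{-1}(V) = {x29, x30, x31, x32} ∈ τ ✓.
Open sets in the quotient: τ_Q = {{}, {[x29=x32], [x30=x31]}} (2 elements).


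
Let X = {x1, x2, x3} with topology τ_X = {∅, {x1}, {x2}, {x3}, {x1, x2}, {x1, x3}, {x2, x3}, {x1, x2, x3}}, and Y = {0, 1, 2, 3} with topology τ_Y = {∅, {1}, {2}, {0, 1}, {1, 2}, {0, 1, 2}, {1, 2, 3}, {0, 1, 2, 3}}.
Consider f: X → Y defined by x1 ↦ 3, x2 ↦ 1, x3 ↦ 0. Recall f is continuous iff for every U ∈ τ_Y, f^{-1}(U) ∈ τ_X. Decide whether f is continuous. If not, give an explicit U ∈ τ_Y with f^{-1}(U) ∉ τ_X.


f IS continuous.

Compute f^{-1}(U) for each U ∈ τ_Y:
  U = ∅: f^{-1}(U) = ∅ ∈ τ_X ✓.
  U = {1}: f^{-1}(U) = {x2} ∈ τ_X ✓.
  U = {2}: f^{-1}(U) = ∅ ∈ τ_X ✓.
  U = {0, 1}: f^{-1}(U) = {x2, x3} ∈ τ_X ✓.
  U = {1, 2}: f^{-1}(U) = {x2} ∈ τ_X ✓.
  U = {0, 1, 2}: f^{-1}(U) = {x2, x3} ∈ τ_X ✓.
  U = {1, 2, 3}: f^{-1}(U) = {x1, x2} ∈ τ_X ✓.
  U = {0, 1, 2, 3}: f^{-1}(U) = {x1, x2, x3} ∈ τ_X ✓.
Every preimage lies in τ_X, so f IS continuous.


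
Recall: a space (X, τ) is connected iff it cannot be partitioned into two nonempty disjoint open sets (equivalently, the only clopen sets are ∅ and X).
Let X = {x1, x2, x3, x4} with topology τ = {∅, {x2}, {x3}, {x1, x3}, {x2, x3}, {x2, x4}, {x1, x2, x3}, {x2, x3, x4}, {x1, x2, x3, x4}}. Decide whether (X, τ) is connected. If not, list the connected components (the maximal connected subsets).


(X, τ) is disconnected; components = [{x1, x3}, {x2, x4}].

Find clopen sets (U ∈ τ with X ∖ U ∈ τ):
  U = ∅, X ∖ U = {x1, x2, x3, x4} — both open, so U is clopen.
  U = {x1, x3}, X ∖ U = {x2, x4} — both open, so U is clopen.
  U = {x2, x4}, X ∖ U = {x1, x3} — both open, so U is clopen.
  U = {x1, x2, x3, x4}, X ∖ U = ∅ — both open, so U is clopen.
Nontrivial clopen(s) exist: e.g. {x2, x4}. So (X, τ) is disconnected.
Compute connected components by grouping points that agree on all clopens:
  component: {x1, x3}
  component: {x2, x4}


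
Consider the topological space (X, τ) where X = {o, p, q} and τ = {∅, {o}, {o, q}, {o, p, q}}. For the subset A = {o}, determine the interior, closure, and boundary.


int(A) = {o}, cl(A) = {o, p, q}, ∂A = {p, q}.

Closed sets in (X, τ) are complements of opens:
  closed(X, τ) = {∅, {p}, {p, q}, {o, p, q}}.
int(A) = ⋃ {U ∈ τ : U ⊆ A}. Opens contained in A: ∅, {o}.
Taking the union of these: int(A) = {o}.
cl(A) = ⋂ {C closed : A ⊆ C}. Closed sets containing A: {o, p, q}.
Intersecting these: cl(A) = {o, p, q}.
∂A = cl(A) ∖ int(A) = {o, p, q} ∖ {o} = {p, q}.


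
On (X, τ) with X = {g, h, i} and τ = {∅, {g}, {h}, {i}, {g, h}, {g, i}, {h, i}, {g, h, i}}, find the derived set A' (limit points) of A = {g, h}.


A' = ∅

For each x ∈ X, list the open sets U ∈ τ with x ∈ U, then check whether U ∩ (A ∖ {x}) ≠ ∅ for every such U.
  x = g: open {g} ∋ x has {g} ∩ (A ∖ {g}) = ∅, so x is NOT a limit point.
  x = h: open {h} ∋ x has {h} ∩ (A ∖ {h}) = ∅, so x is NOT a limit point.
  x = i: open {i} ∋ x has {i} ∩ (A ∖ {i}) = ∅, so x is NOT a limit point.
Collecting: A' = ∅.


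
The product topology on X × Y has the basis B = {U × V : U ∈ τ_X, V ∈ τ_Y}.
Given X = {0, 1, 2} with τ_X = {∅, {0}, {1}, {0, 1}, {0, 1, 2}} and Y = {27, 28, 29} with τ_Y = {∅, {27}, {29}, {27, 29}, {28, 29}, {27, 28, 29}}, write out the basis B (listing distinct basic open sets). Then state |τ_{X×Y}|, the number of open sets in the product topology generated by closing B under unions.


Basis B = {∅ × ∅, {0} × {27}, {0} × {29}, {1} × {27}, {1} × {29}, {0} × {27, 29}, {0, 1} × {27}, {0} × {28, 29}, {0, 1} × {29}, {1} × {27, 29}, {1} × {28, 29}, {0} × {27, 28, 29}, {0, 1, 2} × {27}, {0, 1, 2} × {29}, {1} × {27, 28, 29}, {0, 1} × {27, 29}, {0, 1} × {28, 29}, {0, 1} × {27, 28, 29}, {0, 1, 2} × {27, 29}, {0, 1, 2} × {28, 29}, {0, 1, 2} × {27, 28, 29}}; |τ_{X×Y}| = 70.

Enumerate products U × V with U ∈ τ_X, V ∈ τ_Y (deduplicated):
  ∅ × ∅ = {} (∅)
  {0} × {27} = {(0,27)}
  {0} × {29} = {(0,29)}
  {1} × {27} = {(1,27)}
  {1} × {29} = {(1,29)}
  {0} × {27, 29} = {(0,27), (0,29)}
  {0, 1} × {27} = {(0,27), (1,27)}
  {0} × {28, 29} = {(0,28), (0,29)}
  {0, 1} × {29} = {(0,29), (1,29)}
  {1} × {27, 29} = {(1,27), (1,29)}
  {1} × {28, 29} = {(1,28), (1,29)}
  {0} × {27, 28, 29} = {(0,27), (0,28), (0,29)}
  {0, 1, 2} × {27} = {(0,27), (1,27), (2,27)}
  {0, 1, 2} × {29} = {(0,29), (1,29), (2,29)}
  {1} × {27, 28, 29} = {(1,27), (1,28), (1,29)}
  {0, 1} × {27, 29} = {(0,27), (0,29), (1,27), (1,29)}
  {0, 1} × {28, 29} = {(0,28), (0,29), (1,28), (1,29)}
  {0, 1} × {27, 28, 29} = {(0,27), (0,28), (0,29), (1,27), (1,28), (1,29)}
  {0, 1, 2} × {27, 29} = {(0,27), (0,29), (1,27), (1,29), (2,27), (2,29)}
  {0, 1, 2} × {28, 29} = {(0,28), (0,29), (1,28), (1,29), (2,28), (2,29)}
  {0, 1, 2} × {27, 28, 29} = {(0,27), (0,28), (0,29), (1,27), (1,28), (1,29), (2,27), (2,28), (2,29)}
These 21 distinct sets form the basis B.
Close under arbitrary unions to get τ_{X×Y}; counting gives |τ_{X×Y}| = 70.


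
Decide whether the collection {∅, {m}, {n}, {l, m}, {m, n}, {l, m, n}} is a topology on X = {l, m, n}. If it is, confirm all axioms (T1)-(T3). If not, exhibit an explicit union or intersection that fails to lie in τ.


τ IS a topology on X.

Axiom (T1): ∅ ∈ τ? Yes; X ∈ τ? Yes.
Axiom (T2/T3): check pairwise unions and intersections of members of τ.
All pairwise intersections and unions checked — each lies in τ. Therefore τ satisfies (T1), (T2), (T3): it IS a topology on X.


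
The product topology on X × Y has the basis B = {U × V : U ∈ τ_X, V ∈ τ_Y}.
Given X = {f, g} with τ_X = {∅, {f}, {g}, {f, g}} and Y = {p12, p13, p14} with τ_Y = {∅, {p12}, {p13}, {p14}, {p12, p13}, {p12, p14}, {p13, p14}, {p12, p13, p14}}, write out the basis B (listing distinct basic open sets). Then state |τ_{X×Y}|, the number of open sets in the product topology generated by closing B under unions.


Basis B = {∅ × ∅, {f} × {p12}, {f} × {p13}, {f} × {p14}, {g} × {p12}, {g} × {p13}, {g} × {p14}, {f} × {p12, p13}, {f} × {p12, p14}, {f, g} × {p12}, {f} × {p13, p14}, {f, g} × {p13}, {f, g} × {p14}, {g} × {p12, p13}, {g} × {p12, p14}, {g} × {p13, p14}, {f} × {p12, p13, p14}, {g} × {p12, p13, p14}, {f, g} × {p12, p13}, {f, g} × {p12, p14}, {f, g} × {p13, p14}, {f, g} × {p12, p13, p14}}; |τ_{X×Y}| = 64.

Enumerate products U × V with U ∈ τ_X, V ∈ τ_Y (deduplicated):
  ∅ × ∅ = {} (∅)
  {f} × {p12} = {(f,p12)}
  {f} × {p13} = {(f,p13)}
  {f} × {p14} = {(f,p14)}
  {g} × {p12} = {(g,p12)}
  {g} × {p13} = {(g,p13)}
  {g} × {p14} = {(g,p14)}
  {f} × {p12, p13} = {(f,p12), (f,p13)}
  {f} × {p12, p14} = {(f,p12), (f,p14)}
  {f, g} × {p12} = {(f,p12), (g,p12)}
  {f} × {p13, p14} = {(f,p13), (f,p14)}
  {f, g} × {p13} = {(f,p13), (g,p13)}
  {f, g} × {p14} = {(f,p14), (g,p14)}
  {g} × {p12, p13} = {(g,p12), (g,p13)}
  {g} × {p12, p14} = {(g,p12), (g,p14)}
  {g} × {p13, p14} = {(g,p13), (g,p14)}
  {f} × {p12, p13, p14} = {(f,p12), (f,p13), (f,p14)}
  {g} × {p12, p13, p14} = {(g,p12), (g,p13), (g,p14)}
  {f, g} × {p12, p13} = {(f,p12), (f,p13), (g,p12), (g,p13)}
  {f, g} × {p12, p14} = {(f,p12), (f,p14), (g,p12), (g,p14)}
  {f, g} × {p13, p14} = {(f,p13), (f,p14), (g,p13), (g,p14)}
  {f, g} × {p12, p13, p14} = {(f,p12), (f,p13), (f,p14), (g,p12), (g,p13), (g,p14)}
These 22 distinct sets form the basis B.
Close under arbitrary unions to get τ_{X×Y}; counting gives |τ_{X×Y}| = 64.


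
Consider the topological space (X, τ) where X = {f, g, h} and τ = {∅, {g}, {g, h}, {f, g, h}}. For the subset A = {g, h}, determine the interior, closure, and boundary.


int(A) = {g, h}, cl(A) = {f, g, h}, ∂A = {f}.

Closed sets in (X, τ) are complements of opens:
  closed(X, τ) = {∅, {f}, {f, h}, {f, g, h}}.
int(A) = ⋃ {U ∈ τ : U ⊆ A}. Opens contained in A: ∅, {g}, {g, h}.
Taking the union of these: int(A) = {g, h}.
cl(A) = ⋂ {C closed : A ⊆ C}. Closed sets containing A: {f, g, h}.
Intersecting these: cl(A) = {f, g, h}.
∂A = cl(A) ∖ int(A) = {f, g, h} ∖ {g, h} = {f}.


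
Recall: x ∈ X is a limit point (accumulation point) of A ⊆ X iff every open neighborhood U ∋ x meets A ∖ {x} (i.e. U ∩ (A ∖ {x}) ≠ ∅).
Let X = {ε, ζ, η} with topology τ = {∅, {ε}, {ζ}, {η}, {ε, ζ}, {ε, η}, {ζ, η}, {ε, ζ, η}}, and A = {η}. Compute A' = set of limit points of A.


A' = ∅

For each x ∈ X, list the open sets U ∈ τ with x ∈ U, then check whether U ∩ (A ∖ {x}) ≠ ∅ for every such U.
  x = ε: open {ε} ∋ x has {ε} ∩ (A ∖ {ε}) = ∅, so x is NOT a limit point.
  x = ζ: open {ζ} ∋ x has {ζ} ∩ (A ∖ {ζ}) = ∅, so x is NOT a limit point.
  x = η: open {η} ∋ x has {η} ∩ (A ∖ {η}) = ∅, so x is NOT a limit point.
Collecting: A' = ∅.


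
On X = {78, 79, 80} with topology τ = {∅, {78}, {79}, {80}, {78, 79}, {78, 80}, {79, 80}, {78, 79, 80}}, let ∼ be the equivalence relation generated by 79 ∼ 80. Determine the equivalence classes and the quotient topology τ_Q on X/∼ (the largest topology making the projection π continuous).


X/∼ = {[78], [79=80]}; |τ_Q| = 4.

Equivalence classes: [78], [79=80].
Quotient map π: X → X/∼ sends 78 ↦ [78], 79 ↦ [79=80], 80 ↦ [79=80].
For each subset V ⊆ X/∼, compute π^{-1}(V) ⊆ X and check whether π^{-1}(V) ∈ τ. V is open in τ_Q iff π^{-1}(V) ∈ τ.
  V = {}: π^{-1}(V) = ∅ ∈ τ ✓.
  V = {[78]}: π^{-1}(V) = {78} ∈ τ ✓.
  V = {[79=80]}: π^{-1}(V) = {79, 80} ∈ τ ✓.
  V = {[78], [79=80]}: π^{-1}(V) = {78, 79, 80} ∈ τ ✓.
Open sets in the quotient: τ_Q = {{}, {[78]}, {[79=80]}, {[78], [79=80]}} (4 elements).


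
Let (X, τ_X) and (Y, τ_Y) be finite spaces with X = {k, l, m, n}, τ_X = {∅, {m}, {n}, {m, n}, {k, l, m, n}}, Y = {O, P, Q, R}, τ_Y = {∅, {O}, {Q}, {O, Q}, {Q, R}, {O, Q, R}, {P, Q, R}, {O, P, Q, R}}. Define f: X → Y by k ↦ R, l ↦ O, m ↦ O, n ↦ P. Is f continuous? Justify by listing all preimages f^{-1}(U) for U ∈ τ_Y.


f is NOT continuous.

Compute f^{-1}(U) for each U ∈ τ_Y:
  U = ∅: f^{-1}(U) = ∅ ∈ τ_X ✓.
  U = {O}: f^{-1}(U) = {l, m} ∉ τ_X ✗.
  U = {Q}: f^{-1}(U) = ∅ ∈ τ_X ✓.
  U = {O, Q}: f^{-1}(U) = {l, m} ∉ τ_X ✗.
  U = {Q, R}: f^{-1}(U) = {k} ∉ τ_X ✗.
  U = {O, Q, R}: f^{-1}(U) = {k, l, m} ∉ τ_X ✗.
  U = {P, Q, R}: f^{-1}(U) = {k, n} ∉ τ_X ✗.
  U = {O, P, Q, R}: f^{-1}(U) = {k, l, m, n} ∈ τ_X ✓.
Found U = {O} with f^{-1}(U) = {l, m} not in τ_X. Therefore f is NOT continuous.


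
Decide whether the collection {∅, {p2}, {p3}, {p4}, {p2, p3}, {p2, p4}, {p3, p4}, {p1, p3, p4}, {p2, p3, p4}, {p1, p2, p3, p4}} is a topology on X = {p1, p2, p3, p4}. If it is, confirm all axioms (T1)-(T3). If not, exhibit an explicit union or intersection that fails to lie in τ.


τ IS a topology on X.

Axiom (T1): ∅ ∈ τ? Yes; X ∈ τ? Yes.
Axiom (T2/T3): check pairwise unions and intersections of members of τ.
All pairwise intersections and unions checked — each lies in τ. Therefore τ satisfies (T1), (T2), (T3): it IS a topology on X.


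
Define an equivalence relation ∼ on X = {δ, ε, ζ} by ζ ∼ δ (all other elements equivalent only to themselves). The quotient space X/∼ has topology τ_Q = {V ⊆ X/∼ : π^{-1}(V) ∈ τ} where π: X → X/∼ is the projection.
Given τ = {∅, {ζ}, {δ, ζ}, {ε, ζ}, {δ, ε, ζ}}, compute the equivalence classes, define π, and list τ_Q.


X/∼ = {[δ=ζ], [ε]}; |τ_Q| = 3.

Equivalence classes: [δ=ζ], [ε].
Quotient map π: X → X/∼ sends δ ↦ [δ=ζ], ε ↦ [ε], ζ ↦ [δ=ζ].
For each subset V ⊆ X/∼, compute π^{-1}(V) ⊆ X and check whether π^{-1}(V) ∈ τ. V is open in τ_Q iff π^{-1}(V) ∈ τ.
  V = {}: π^{-1}(V) = ∅ ∈ τ ✓.
  V = {[δ=ζ]}: π^{-1}(V) = {δ, ζ} ∈ τ ✓.
  V = {[ε]}: π^{-1}(V) = {ε} ∉ τ ✗.
  V = {[δ=ζ], [ε]}: π^{-1}(V) = {δ, ε, ζ} ∈ τ ✓.
Open sets in the quotient: τ_Q = {{}, {[δ=ζ]}, {[δ=ζ], [ε]}} (3 elements).


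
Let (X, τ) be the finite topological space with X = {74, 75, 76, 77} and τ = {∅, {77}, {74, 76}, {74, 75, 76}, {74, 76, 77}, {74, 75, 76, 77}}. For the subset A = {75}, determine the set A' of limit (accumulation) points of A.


A' = ∅

For each x ∈ X, list the open sets U ∈ τ with x ∈ U, then check whether U ∩ (A ∖ {x}) ≠ ∅ for every such U.
  x = 74: open {74, 76} ∋ x has {74, 76} ∩ (A ∖ {74}) = ∅, so x is NOT a limit point.
  x = 75: open {74, 75, 76} ∋ x has {74, 75, 76} ∩ (A ∖ {75}) = ∅, so x is NOT a limit point.
  x = 76: open {74, 76} ∋ x has {74, 76} ∩ (A ∖ {76}) = ∅, so x is NOT a limit point.
  x = 77: open {77} ∋ x has {77} ∩ (A ∖ {77}) = ∅, so x is NOT a limit point.
Collecting: A' = ∅.


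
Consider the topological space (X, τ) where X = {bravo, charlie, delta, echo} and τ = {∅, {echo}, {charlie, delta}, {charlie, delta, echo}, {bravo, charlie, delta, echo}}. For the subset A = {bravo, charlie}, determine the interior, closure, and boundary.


int(A) = ∅, cl(A) = {bravo, charlie, delta}, ∂A = {bravo, charlie, delta}.

Closed sets in (X, τ) are complements of opens:
  closed(X, τ) = {∅, {bravo}, {bravo, echo}, {bravo, charlie, delta}, {bravo, charlie, delta, echo}}.
int(A) = ⋃ {U ∈ τ : U ⊆ A}. Opens contained in A: ∅.
Taking the union of these: int(A) = ∅.
cl(A) = ⋂ {C closed : A ⊆ C}. Closed sets containing A: {bravo, charlie, delta}, {bravo, charlie, delta, echo}.
Intersecting these: cl(A) = {bravo, charlie, delta}.
∂A = cl(A) ∖ int(A) = {bravo, charlie, delta} ∖ ∅ = {bravo, charlie, delta}.


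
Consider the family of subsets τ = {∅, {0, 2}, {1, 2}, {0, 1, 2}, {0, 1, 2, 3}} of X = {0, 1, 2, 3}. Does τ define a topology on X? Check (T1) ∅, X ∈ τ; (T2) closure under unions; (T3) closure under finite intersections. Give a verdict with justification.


τ is NOT a topology on X.

Axiom (T1): ∅ ∈ τ? Yes; X ∈ τ? Yes.
Axiom (T2/T3): check pairwise unions and intersections of members of τ.
Counterexample for (T3): {0, 2} ∩ {1, 2} = {2} ∉ τ. Therefore τ is NOT a topology.


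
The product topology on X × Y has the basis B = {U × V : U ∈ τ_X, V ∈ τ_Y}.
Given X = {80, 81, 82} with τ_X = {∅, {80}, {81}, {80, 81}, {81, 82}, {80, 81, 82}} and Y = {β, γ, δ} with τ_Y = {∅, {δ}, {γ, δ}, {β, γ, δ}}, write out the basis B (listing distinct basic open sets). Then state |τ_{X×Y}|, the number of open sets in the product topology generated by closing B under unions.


Basis B = {∅ × ∅, {80} × {δ}, {81} × {δ}, {80} × {γ, δ}, {80, 81} × {δ}, {81} × {γ, δ}, {81, 82} × {δ}, {80} × {β, γ, δ}, {80, 81, 82} × {δ}, {81} × {β, γ, δ}, {80, 81} × {γ, δ}, {81, 82} × {γ, δ}, {80, 81} × {β, γ, δ}, {80, 81, 82} × {γ, δ}, {81, 82} × {β, γ, δ}, {80, 81, 82} × {β, γ, δ}}; |τ_{X×Y}| = 40.

Enumerate products U × V with U ∈ τ_X, V ∈ τ_Y (deduplicated):
  ∅ × ∅ = {} (∅)
  {80} × {δ} = {(80,δ)}
  {81} × {δ} = {(81,δ)}
  {80} × {γ, δ} = {(80,γ), (80,δ)}
  {80, 81} × {δ} = {(80,δ), (81,δ)}
  {81} × {γ, δ} = {(81,γ), (81,δ)}
  {81, 82} × {δ} = {(81,δ), (82,δ)}
  {80} × {β, γ, δ} = {(80,β), (80,γ), (80,δ)}
  {80, 81, 82} × {δ} = {(80,δ), (81,δ), (82,δ)}
  {81} × {β, γ, δ} = {(81,β), (81,γ), (81,δ)}
  {80, 81} × {γ, δ} = {(80,γ), (80,δ), (81,γ), (81,δ)}
  {81, 82} × {γ, δ} = {(81,γ), (81,δ), (82,γ), (82,δ)}
  {80, 81} × {β, γ, δ} = {(80,β), (80,γ), (80,δ), (81,β), (81,γ), (81,δ)}
  {80, 81, 82} × {γ, δ} = {(80,γ), (80,δ), (81,γ), (81,δ), (82,γ), (82,δ)}
  {81, 82} × {β, γ, δ} = {(81,β), (81,γ), (81,δ), (82,β), (82,γ), (82,δ)}
  {80, 81, 82} × {β, γ, δ} = {(80,β), (80,γ), (80,δ), (81,β), (81,γ), (81,δ), (82,β), (82,γ), (82,δ)}
These 16 distinct sets form the basis B.
Close under arbitrary unions to get τ_{X×Y}; counting gives |τ_{X×Y}| = 40.


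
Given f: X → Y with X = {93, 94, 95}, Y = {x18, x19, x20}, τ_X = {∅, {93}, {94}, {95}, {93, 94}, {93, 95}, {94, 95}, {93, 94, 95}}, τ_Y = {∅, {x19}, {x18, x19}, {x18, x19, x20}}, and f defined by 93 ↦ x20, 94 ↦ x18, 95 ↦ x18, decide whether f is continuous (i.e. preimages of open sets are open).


f IS continuous.

Compute f^{-1}(U) for each U ∈ τ_Y:
  U = ∅: f^{-1}(U) = ∅ ∈ τ_X ✓.
  U = {x19}: f^{-1}(U) = ∅ ∈ τ_X ✓.
  U = {x18, x19}: f^{-1}(U) = {94, 95} ∈ τ_X ✓.
  U = {x18, x19, x20}: f^{-1}(U) = {93, 94, 95} ∈ τ_X ✓.
Every preimage lies in τ_X, so f IS continuous.


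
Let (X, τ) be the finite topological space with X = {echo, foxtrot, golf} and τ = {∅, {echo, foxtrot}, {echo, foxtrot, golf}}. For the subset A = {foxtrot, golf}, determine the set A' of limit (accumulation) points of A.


A' = {echo, golf}

For each x ∈ X, list the open sets U ∈ τ with x ∈ U, then check whether U ∩ (A ∖ {x}) ≠ ∅ for every such U.
  x = echo: opens ∋ x are {echo, foxtrot}, {echo, foxtrot, golf}; each meets A ∖ {echo}, so x IS a limit point.
  x = foxtrot: open {echo, foxtrot} ∋ x has {echo, foxtrot} ∩ (A ∖ {foxtrot}) = ∅, so x is NOT a limit point.
  x = golf: opens ∋ x are {echo, foxtrot, golf}; each meets A ∖ {golf}, so x IS a limit point.
Collecting: A' = {echo, golf}.


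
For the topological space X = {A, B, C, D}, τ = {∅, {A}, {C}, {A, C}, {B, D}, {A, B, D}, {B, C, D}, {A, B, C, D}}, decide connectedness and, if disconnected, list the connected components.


(X, τ) is disconnected; components = [{A}, {C}, {B, D}].

Find clopen sets (U ∈ τ with X ∖ U ∈ τ):
  U = ∅, X ∖ U = {A, B, C, D} — both open, so U is clopen.
  U = {A}, X ∖ U = {B, C, D} — both open, so U is clopen.
  U = {C}, X ∖ U = {A, B, D} — both open, so U is clopen.
  U = {A, C}, X ∖ U = {B, D} — both open, so U is clopen.
  U = {B, D}, X ∖ U = {A, C} — both open, so U is clopen.
  U = {A, B, D}, X ∖ U = {C} — both open, so U is clopen.
  U = {B, C, D}, X ∖ U = {A} — both open, so U is clopen.
  U = {A, B, C, D}, X ∖ U = ∅ — both open, so U is clopen.
Nontrivial clopen(s) exist: e.g. {A}. So (X, τ) is disconnected.
Compute connected components by grouping points that agree on all clopens:
  component: {A}
  component: {C}
  component: {B, D}
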